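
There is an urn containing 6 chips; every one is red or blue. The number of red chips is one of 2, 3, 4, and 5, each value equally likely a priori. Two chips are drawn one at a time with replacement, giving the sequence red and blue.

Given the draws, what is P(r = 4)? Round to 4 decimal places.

The likelihood of the observed sequence under each hypothesis: P(data | r = 2) = (2/6)(4/6) = 2/9; P(data | r = 3) = (3/6)(3/6) = 1/4; P(data | r = 4) = (4/6)(2/6) = 2/9; P(data | r = 5) = (5/6)(1/6) = 5/36.
Weighting by the prior gives 1/4 · 2/9 = 1/18, 1/4 · 1/4 = 1/16, 1/4 · 2/9 = 1/18, 1/4 · 5/36 = 5/144; with total 5/24.
Hence P(r = 4 | data) = (1/18) / (5/24) = 4/15.

0.2667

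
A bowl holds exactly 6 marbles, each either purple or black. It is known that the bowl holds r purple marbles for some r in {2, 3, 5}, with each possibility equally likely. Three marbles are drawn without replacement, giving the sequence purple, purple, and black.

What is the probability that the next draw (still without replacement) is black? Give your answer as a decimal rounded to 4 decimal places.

For each hypothesis, P(data | H) works out to: P(data | r = 2) = (2/6)(1/5)(4/4) = 1/15; P(data | r = 3) = (3/6)(2/5)(3/4) = 3/20; P(data | r = 5) = (5/6)(4/5)(1/4) = 1/6.
Weighting by the prior gives 1/3 · 1/15 = 1/45, 1/3 · 3/20 = 1/20, 1/3 · 1/6 = 1/18; summing to 23/180.
Dividing through by the total gives posterior P(r = 2 | data) = 4/23, P(r = 3 | data) = 9/23, P(r = 5 | data) = 10/23.
The predictive probability is P(black next | data) = (1)(4/23) + (2/3)(9/23) + (0)(10/23) = 10/23.

0.4348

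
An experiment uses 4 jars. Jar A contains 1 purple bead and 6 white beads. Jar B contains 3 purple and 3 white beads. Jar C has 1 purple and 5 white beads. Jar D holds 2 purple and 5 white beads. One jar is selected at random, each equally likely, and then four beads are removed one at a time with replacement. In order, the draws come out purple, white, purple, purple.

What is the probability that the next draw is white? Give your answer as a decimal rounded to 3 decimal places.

Compute the likelihood of the observed sequence for each case: P(data | jar A) = (1/7)(6/7)(1/7)(1/7) = 0.002499; P(data | jar B) = (3/6)(3/6)(3/6)(3/6) = 0.0625; P(data | jar C) = (1/6)(5/6)(1/6)(1/6) = 0.003858; P(data | jar D) = (2/7)(5/7)(2/7)(2/7) = 0.01666.
Weighting by the prior gives 1/4 · 0.002499 = 0.00062474, 1/4 · 0.0625 = 0.015625, 1/4 · 0.003858 = 0.00096451, 1/4 · 0.01666 = 0.0041649; these sum to 0.021379.
The posterior is then P(jar A | data) = 0.029222, P(jar B | data) = 0.73085, P(jar C | data) = 0.045114, P(jar D | data) = 0.19481.
So P(white next | data) = Σ P(white next | H) P(H | data) = (6/7)(0.029222) + (1/2)(0.73085) + (5/6)(0.045114) + (5/7)(0.19481) = 0.56722.

0.567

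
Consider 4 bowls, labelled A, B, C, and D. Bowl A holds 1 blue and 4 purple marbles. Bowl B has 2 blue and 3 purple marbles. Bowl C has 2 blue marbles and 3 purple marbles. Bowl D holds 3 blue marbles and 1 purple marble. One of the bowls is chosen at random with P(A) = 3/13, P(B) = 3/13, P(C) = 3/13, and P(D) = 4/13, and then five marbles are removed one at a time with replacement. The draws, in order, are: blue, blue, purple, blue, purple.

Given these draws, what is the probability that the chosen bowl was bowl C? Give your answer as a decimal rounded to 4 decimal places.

Under each hypothesis, the probability of the observed sequence is: P(data | bowl A) = (1/5)(1/5)(4/5)(1/5)(4/5) = 0.00512; P(data | bowl B) = (2/5)(2/5)(3/5)(2/5)(3/5) = 0.02304; P(data | bowl C) = (2/5)(2/5)(3/5)(2/5)(3/5) = 0.02304; P(data | bowl D) = (3/4)(3/4)(1/4)(3/4)(1/4) = 0.026367.
Multiplying each by its prior: 3/13 · 0.00512 = 0.0011815, 3/13 · 0.02304 = 0.0053169, 3/13 · 0.02304 = 0.0053169, 4/13 · 0.026367 = 0.008113; summing to 0.019928.
By Bayes' rule, P(bowl C | data) = (0.0053169) / (0.019928) = 0.2668.

0.2668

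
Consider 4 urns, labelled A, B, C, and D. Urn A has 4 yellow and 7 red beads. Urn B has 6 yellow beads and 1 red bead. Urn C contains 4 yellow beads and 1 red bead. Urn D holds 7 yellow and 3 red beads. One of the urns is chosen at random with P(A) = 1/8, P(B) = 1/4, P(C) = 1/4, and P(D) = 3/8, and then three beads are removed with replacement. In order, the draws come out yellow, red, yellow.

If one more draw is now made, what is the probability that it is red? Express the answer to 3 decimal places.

For each hypothesis, P(data | H) works out to: P(data | urn A) = (4/11)(7/11)(4/11) = 0.084147; P(data | urn B) = (6/7)(1/7)(6/7) = 0.10496; P(data | urn C) = (4/5)(1/5)(4/5) = 0.128; P(data | urn D) = (7/10)(3/10)(7/10) = 0.147.
Multiplying each by its prior: 1/8 · 0.084147 = 0.010518, 1/4 · 0.10496 = 0.026239, 1/4 · 0.128 = 0.032, 3/8 · 0.147 = 0.055125; with total 0.12388.
Normalising, the posterior is P(urn A | data) = 0.084906, P(urn B | data) = 0.21181, P(urn C | data) = 0.25831, P(urn D | data) = 0.44498.
Averaging over the posterior, P(red next | data) = (7/11)(0.084906) + (1/7)(0.21181) + (1/5)(0.25831) + (3/10)(0.44498) = 0.26944.

0.269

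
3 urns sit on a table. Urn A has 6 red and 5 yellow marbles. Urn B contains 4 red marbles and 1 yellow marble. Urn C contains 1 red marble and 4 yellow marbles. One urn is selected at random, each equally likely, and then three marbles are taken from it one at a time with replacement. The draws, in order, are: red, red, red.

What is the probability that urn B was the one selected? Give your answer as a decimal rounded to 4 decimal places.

Compute the likelihood of the observed sequence for each case: P(data | urn A) = (6/11)(6/11)(6/11) = 0.16228; P(data | urn B) = (4/5)(4/5)(4/5) = 0.512; P(data | urn C) = (1/5)(1/5)(1/5) = 0.008.
The prior-weighted likelihoods are 1/3 · 0.16228 = 0.054095, 1/3 · 0.512 = 0.17067, 1/3 · 0.008 = 0.0026667; with total 0.22743.
By Bayes' rule, P(urn B | data) = (0.17067) / (0.22743) = 0.75042.

0.7504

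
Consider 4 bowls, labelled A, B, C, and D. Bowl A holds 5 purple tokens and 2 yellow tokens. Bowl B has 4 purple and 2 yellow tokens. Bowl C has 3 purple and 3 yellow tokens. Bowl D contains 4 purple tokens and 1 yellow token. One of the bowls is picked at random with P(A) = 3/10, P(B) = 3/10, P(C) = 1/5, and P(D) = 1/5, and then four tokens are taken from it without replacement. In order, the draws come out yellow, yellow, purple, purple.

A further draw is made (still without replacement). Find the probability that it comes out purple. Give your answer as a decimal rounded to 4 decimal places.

The likelihood of the observed sequence under each hypothesis: P(data | bowl A) = (2/7)(1/6)(5/5)(4/4) = 1/21; P(data | bowl B) = (2/6)(1/5)(4/4)(3/3) = 1/15; P(data | bowl C) = (3/6)(2/5)(3/4)(2/3) = 1/10; P(data | bowl D) = (1/5)(0/4) = 0.
Multiplying each by its prior: 3/10 · 1/21 = 1/70, 3/10 · 1/15 = 1/50, 1/5 · 1/10 = 1/50, 1/5 · 0 = 0; these sum to 19/350.
The posterior is then P(bowl A | data) = 5/19, P(bowl B | data) = 7/19, P(bowl C | data) = 7/19, P(bowl D | data) = 0.
The predictive probability is P(purple next | data) = (1)(5/19) + (1)(7/19) + (1/2)(7/19) = 31/38.

0.8158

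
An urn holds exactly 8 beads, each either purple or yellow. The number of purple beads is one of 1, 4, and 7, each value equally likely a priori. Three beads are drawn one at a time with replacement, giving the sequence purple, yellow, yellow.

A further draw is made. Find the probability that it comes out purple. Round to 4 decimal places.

0.3688

Under each hypothesis, the probability of the observed sequence is: P(data | r = 1) = (1/8)(7/8)(7/8) = 0.095703; P(data | r = 4) = (4/8)(4/8)(4/8) = 0.125; P(data | r = 7) = (7/8)(1/8)(1/8) = 0.013672.
Multiplying each by its prior: 1/3 · 0.095703 = 0.031901, 1/3 · 0.125 = 0.041667, 1/3 · 0.013672 = 0.0045573; with total 0.078125.
Normalising, the posterior is P(r = 1 | data) = 0.40833, P(r = 4 | data) = 0.53333, P(r = 7 | data) = 0.058333.
The predictive probability is P(purple next | data) = (1/8)(0.40833) + (1/2)(0.53333) + (7/8)(0.058333) = 0.36875.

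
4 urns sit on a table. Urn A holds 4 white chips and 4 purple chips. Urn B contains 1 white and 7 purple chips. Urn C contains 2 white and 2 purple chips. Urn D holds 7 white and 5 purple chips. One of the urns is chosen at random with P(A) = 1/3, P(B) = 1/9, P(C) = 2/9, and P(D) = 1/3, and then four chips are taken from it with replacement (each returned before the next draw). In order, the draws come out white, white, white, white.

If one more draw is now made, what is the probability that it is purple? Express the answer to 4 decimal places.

0.4563

Compute the likelihood of the observed sequence for each case: P(data | urn A) = (4/8)(4/8)(4/8)(4/8) = 0.0625; P(data | urn B) = (1/8)(1/8)(1/8)(1/8) = 0.00024414; P(data | urn C) = (2/4)(2/4)(2/4)(2/4) = 0.0625; P(data | urn D) = (7/12)(7/12)(7/12)(7/12) = 0.11579.
Weighting by the prior gives 1/3 · 0.0625 = 0.020833, 1/9 · 0.00024414 = 2.7127e-05, 2/9 · 0.0625 = 0.013889, 1/3 · 0.11579 = 0.038596; with total 0.073346.
Dividing through by the total gives posterior P(urn A | data) = 0.28404, P(urn B | data) = 0.00036985, P(urn C | data) = 0.18936, P(urn D | data) = 0.52622.
Averaging over the posterior, P(purple next | data) = (1/2)(0.28404) + (7/8)(0.00036985) + (1/2)(0.18936) + (5/12)(0.52622) = 0.45629.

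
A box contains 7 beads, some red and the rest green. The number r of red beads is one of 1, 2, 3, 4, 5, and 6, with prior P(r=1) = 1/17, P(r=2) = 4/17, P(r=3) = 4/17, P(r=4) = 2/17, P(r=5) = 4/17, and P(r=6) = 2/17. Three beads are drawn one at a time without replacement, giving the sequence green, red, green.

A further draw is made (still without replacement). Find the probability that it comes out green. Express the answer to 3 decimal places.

Under each hypothesis, the probability of the observed sequence is: P(data | r = 1) = (6/7)(1/6)(5/5) = 0.14286; P(data | r = 2) = (5/7)(2/6)(4/5) = 0.19048; P(data | r = 3) = (4/7)(3/6)(3/5) = 0.17143; P(data | r = 4) = (3/7)(4/6)(2/5) = 0.11429; P(data | r = 5) = (2/7)(5/6)(1/5) = 0.047619; P(data | r = 6) = (1/7)(6/6)(0/5) = 0.
The prior-weighted likelihoods are 1/17 · 0.14286 = 0.0084034, 4/17 · 0.19048 = 0.044818, 4/17 · 0.17143 = 0.040336, 2/17 · 0.11429 = 0.013445, 4/17 · 0.047619 = 0.011204, 2/17 · 0 = 0; these sum to 0.11821.
The posterior is then P(r = 1 | data) = 0.07109, P(r = 2 | data) = 0.37915, P(r = 3 | data) = 0.34123, P(r = 4 | data) = 0.11374, P(r = 5 | data) = 0.094787, P(r = 6 | data) = 0.
So P(green next | data) = Σ P(green next | H) P(H | data) = (1)(0.07109) + (3/4)(0.37915) + (1/2)(0.34123) + (1/4)(0.11374) + (0)(0.094787) = 0.5545.

0.555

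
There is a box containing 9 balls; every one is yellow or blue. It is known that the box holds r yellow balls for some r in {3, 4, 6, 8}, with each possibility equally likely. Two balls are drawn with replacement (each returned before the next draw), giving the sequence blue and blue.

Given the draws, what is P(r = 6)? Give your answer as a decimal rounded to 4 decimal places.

The likelihood of the observed sequence under each hypothesis: P(data | r = 3) = (6/9)(6/9) = 4/9; P(data | r = 4) = (5/9)(5/9) = 25/81; P(data | r = 6) = (3/9)(3/9) = 1/9; P(data | r = 8) = (1/9)(1/9) = 1/81.
Weighting by the prior gives 1/4 · 4/9 = 1/9, 1/4 · 25/81 = 25/324, 1/4 · 1/9 = 1/36, 1/4 · 1/81 = 1/324; with total 71/324.
By Bayes' rule, P(r = 6 | data) = (1/36) / (71/324) = 9/71.

0.1268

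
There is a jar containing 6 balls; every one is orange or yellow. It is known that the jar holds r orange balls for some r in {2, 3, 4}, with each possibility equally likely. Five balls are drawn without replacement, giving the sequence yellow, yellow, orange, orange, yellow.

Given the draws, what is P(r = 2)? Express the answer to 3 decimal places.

0.571

Compute the likelihood of the observed sequence for each case: P(data | r = 2) = (4/6)(3/5)(2/4)(1/3)(2/2) = 1/15; P(data | r = 3) = (3/6)(2/5)(3/4)(2/3)(1/2) = 1/20; P(data | r = 4) = (2/6)(1/5)(4/4)(3/3)(0/2) = 0.
The prior-weighted likelihoods are 1/3 · 1/15 = 1/45, 1/3 · 1/20 = 1/60, 1/3 · 0 = 0; with total 7/180.
By Bayes' rule, P(r = 2 | data) = (1/45) / (7/180) = 4/7.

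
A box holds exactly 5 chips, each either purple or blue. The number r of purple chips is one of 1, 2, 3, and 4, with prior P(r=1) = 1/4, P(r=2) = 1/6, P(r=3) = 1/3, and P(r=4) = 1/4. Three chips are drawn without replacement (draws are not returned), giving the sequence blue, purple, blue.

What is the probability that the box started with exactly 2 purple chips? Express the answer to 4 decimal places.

For each hypothesis, P(data | H) works out to: P(data | r = 1) = (4/5)(1/4)(3/3) = 1/5; P(data | r = 2) = (3/5)(2/4)(2/3) = 1/5; P(data | r = 3) = (2/5)(3/4)(1/3) = 1/10; P(data | r = 4) = (1/5)(4/4)(0/3) = 0.
The prior-weighted likelihoods are 1/4 · 1/5 = 1/20, 1/6 · 1/5 = 1/30, 1/3 · 1/10 = 1/30, 1/4 · 0 = 0; these sum to 7/60.
Therefore the posterior P(r = 2 | data) = (1/30) / (7/60) = 2/7.

0.2857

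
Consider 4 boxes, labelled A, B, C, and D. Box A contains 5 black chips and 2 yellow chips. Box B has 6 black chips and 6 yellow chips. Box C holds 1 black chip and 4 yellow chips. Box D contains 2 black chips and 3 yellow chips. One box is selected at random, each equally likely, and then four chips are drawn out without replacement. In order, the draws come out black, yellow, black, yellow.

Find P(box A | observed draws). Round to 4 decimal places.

0.2132

The likelihood of the observed sequence under each hypothesis: P(data | box A) = (5/7)(2/6)(4/5)(1/4) = 1/21; P(data | box B) = (6/12)(6/11)(5/10)(5/9) = 5/66; P(data | box C) = (1/5)(4/4)(0/3) = 0; P(data | box D) = (2/5)(3/4)(1/3)(2/2) = 1/10.
Multiplying each by its prior: 1/4 · 1/21 = 1/84, 1/4 · 5/66 = 5/264, 1/4 · 0 = 0, 1/4 · 1/10 = 1/40; with total 43/770.
By Bayes' rule, P(box A | data) = (1/84) / (43/770) = 55/258.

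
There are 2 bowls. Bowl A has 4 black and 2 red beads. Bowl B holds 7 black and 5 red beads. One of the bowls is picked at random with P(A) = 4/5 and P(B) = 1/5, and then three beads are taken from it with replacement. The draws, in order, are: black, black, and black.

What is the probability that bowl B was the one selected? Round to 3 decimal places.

Compute the likelihood of the observed sequence for each case: P(data | bowl A) = (4/6)(4/6)(4/6) = 0.2963; P(data | bowl B) = (7/12)(7/12)(7/12) = 0.1985.
Multiplying each by its prior: 4/5 · 0.2963 = 0.23704, 1/5 · 0.1985 = 0.039699; with total 0.27674.
Therefore the posterior P(bowl B | data) = (0.039699) / (0.27674) = 0.14345.

0.143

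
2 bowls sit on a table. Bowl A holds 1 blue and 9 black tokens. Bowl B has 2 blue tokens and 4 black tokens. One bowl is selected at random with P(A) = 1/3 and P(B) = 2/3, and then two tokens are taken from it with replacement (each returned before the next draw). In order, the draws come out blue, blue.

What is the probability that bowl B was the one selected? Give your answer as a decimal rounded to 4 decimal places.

For each hypothesis, P(data | H) works out to: P(data | bowl A) = (1/10)(1/10) = 0.01; P(data | bowl B) = (2/6)(2/6) = 0.11111.
The prior-weighted likelihoods are 1/3 · 0.01 = 0.0033333, 2/3 · 0.11111 = 0.074074; these sum to 0.077407.
By Bayes' rule, P(bowl B | data) = (0.074074) / (0.077407) = 0.95694.

0.9569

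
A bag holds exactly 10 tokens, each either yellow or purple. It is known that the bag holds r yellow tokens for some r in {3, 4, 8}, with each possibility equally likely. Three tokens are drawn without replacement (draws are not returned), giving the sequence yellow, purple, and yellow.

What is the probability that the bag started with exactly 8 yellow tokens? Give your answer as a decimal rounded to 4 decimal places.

0.4956

Compute the likelihood of the observed sequence for each case: P(data | r = 3) = (3/10)(7/9)(2/8) = 0.058333; P(data | r = 4) = (4/10)(6/9)(3/8) = 0.1; P(data | r = 8) = (8/10)(2/9)(7/8) = 0.15556.
Multiplying each by its prior: 1/3 · 0.058333 = 0.019444, 1/3 · 0.1 = 0.033333, 1/3 · 0.15556 = 0.051852; summing to 0.10463.
By Bayes' rule, P(r = 8 | data) = (0.051852) / (0.10463) = 0.49558.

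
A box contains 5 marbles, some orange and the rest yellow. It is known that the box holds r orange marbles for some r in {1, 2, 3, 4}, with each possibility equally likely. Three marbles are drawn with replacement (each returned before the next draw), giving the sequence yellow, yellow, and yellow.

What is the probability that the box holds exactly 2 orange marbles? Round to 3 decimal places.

Compute the likelihood of the observed sequence for each case: P(data | r = 1) = (4/5)(4/5)(4/5) = 64/125; P(data | r = 2) = (3/5)(3/5)(3/5) = 27/125; P(data | r = 3) = (2/5)(2/5)(2/5) = 8/125; P(data | r = 4) = (1/5)(1/5)(1/5) = 1/125.
The prior-weighted likelihoods are 1/4 · 64/125 = 16/125, 1/4 · 27/125 = 27/500, 1/4 · 8/125 = 2/125, 1/4 · 1/125 = 1/500; these sum to 1/5.
By Bayes' rule, P(r = 2 | data) = (27/500) / (1/5) = 27/100.

0.270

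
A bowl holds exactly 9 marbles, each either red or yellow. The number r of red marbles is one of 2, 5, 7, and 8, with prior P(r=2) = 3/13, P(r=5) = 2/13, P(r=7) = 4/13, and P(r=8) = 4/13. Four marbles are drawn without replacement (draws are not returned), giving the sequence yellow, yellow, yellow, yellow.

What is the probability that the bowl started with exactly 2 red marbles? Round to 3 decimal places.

0.981

The likelihood of the observed sequence under each hypothesis: P(data | r = 2) = (7/9)(6/8)(5/7)(4/6) = 0.27778; P(data | r = 5) = (4/9)(3/8)(2/7)(1/6) = 0.0079365; P(data | r = 7) = (2/9)(1/8)(0/7) = 0; P(data | r = 8) = (1/9)(0/8) = 0.
Weighting by the prior gives 3/13 · 0.27778 = 0.064103, 2/13 · 0.0079365 = 0.001221, 4/13 · 0 = 0, 4/13 · 0 = 0; these sum to 0.065324.
So P(r = 2 | data) = (0.064103) / (0.065324) = 0.98131.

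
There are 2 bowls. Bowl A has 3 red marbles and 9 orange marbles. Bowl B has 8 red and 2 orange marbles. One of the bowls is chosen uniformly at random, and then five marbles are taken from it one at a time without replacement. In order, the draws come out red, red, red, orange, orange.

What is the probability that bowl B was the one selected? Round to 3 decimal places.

0.830

Under each hypothesis, the probability of the observed sequence is: P(data | bowl A) = (3/12)(2/11)(1/10)(9/9)(8/8) = 0.0045455; P(data | bowl B) = (8/10)(7/9)(6/8)(2/7)(1/6) = 0.022222.
Weighting by the prior gives 1/2 · 0.0045455 = 0.0022727, 1/2 · 0.022222 = 0.011111; summing to 0.013384.
By Bayes' rule, P(bowl B | data) = (0.011111) / (0.013384) = 0.83019.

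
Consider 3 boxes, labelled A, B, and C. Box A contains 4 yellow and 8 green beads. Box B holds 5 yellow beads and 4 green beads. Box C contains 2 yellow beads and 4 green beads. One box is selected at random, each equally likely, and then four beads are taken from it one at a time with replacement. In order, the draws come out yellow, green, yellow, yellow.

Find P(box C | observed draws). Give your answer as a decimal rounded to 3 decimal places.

0.197

Compute the likelihood of the observed sequence for each case: P(data | box A) = (4/12)(8/12)(4/12)(4/12) = 0.024691; P(data | box B) = (5/9)(4/9)(5/9)(5/9) = 0.076208; P(data | box C) = (2/6)(4/6)(2/6)(2/6) = 0.024691.
The prior-weighted likelihoods are 1/3 · 0.024691 = 0.0082305, 1/3 · 0.076208 = 0.025403, 1/3 · 0.024691 = 0.0082305; these sum to 0.041864.
Therefore the posterior P(box C | data) = (0.0082305) / (0.041864) = 0.1966.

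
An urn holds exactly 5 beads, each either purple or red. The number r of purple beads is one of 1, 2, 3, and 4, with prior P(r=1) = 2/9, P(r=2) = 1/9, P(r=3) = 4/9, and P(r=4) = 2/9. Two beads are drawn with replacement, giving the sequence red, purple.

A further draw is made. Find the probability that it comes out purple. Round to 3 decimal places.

0.539

For each hypothesis, P(data | H) works out to: P(data | r = 1) = (4/5)(1/5) = 4/25; P(data | r = 2) = (3/5)(2/5) = 6/25; P(data | r = 3) = (2/5)(3/5) = 6/25; P(data | r = 4) = (1/5)(4/5) = 4/25.
Weighting by the prior gives 2/9 · 4/25 = 8/225, 1/9 · 6/25 = 2/75, 4/9 · 6/25 = 8/75, 2/9 · 4/25 = 8/225; with total 46/225.
Dividing through by the total gives posterior P(r = 1 | data) = 4/23, P(r = 2 | data) = 3/23, P(r = 3 | data) = 12/23, P(r = 4 | data) = 4/23.
Averaging over the posterior, P(purple next | data) = (1/5)(4/23) + (2/5)(3/23) + (3/5)(12/23) + (4/5)(4/23) = 62/115.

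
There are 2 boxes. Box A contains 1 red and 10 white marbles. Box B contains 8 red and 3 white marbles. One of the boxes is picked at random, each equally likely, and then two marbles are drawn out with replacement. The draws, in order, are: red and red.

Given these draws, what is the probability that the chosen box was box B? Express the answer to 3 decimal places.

The likelihood of the observed sequence under each hypothesis: P(data | box A) = (1/11)(1/11) = 1/121; P(data | box B) = (8/11)(8/11) = 64/121.
Multiplying each by its prior: 1/2 · 1/121 = 1/242, 1/2 · 64/121 = 32/121; these sum to 65/242.
Therefore the posterior P(box B | data) = (32/121) / (65/242) = 64/65.

0.985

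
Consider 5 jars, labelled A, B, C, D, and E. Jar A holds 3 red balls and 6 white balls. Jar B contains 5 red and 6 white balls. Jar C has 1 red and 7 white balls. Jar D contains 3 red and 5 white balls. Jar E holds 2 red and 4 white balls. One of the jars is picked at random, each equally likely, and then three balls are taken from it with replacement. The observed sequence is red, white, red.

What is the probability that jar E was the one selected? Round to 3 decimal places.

0.204

For each hypothesis, P(data | H) works out to: P(data | jar A) = (3/9)(6/9)(3/9) = 0.074074; P(data | jar B) = (5/11)(6/11)(5/11) = 0.1127; P(data | jar C) = (1/8)(7/8)(1/8) = 0.013672; P(data | jar D) = (3/8)(5/8)(3/8) = 0.087891; P(data | jar E) = (2/6)(4/6)(2/6) = 0.074074.
Weighting by the prior gives 1/5 · 0.074074 = 0.014815, 1/5 · 0.1127 = 0.022539, 1/5 · 0.013672 = 0.0027344, 1/5 · 0.087891 = 0.017578, 1/5 · 0.074074 = 0.014815; summing to 0.072482.
Therefore the posterior P(jar E | data) = (0.014815) / (0.072482) = 0.20439.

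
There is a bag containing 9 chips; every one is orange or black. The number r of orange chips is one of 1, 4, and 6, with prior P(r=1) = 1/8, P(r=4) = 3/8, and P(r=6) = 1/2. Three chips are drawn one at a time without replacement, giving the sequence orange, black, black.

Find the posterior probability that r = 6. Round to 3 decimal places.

0.327

The likelihood of the observed sequence under each hypothesis: P(data | r = 1) = (1/9)(8/8)(7/7) = 1/9; P(data | r = 4) = (4/9)(5/8)(4/7) = 10/63; P(data | r = 6) = (6/9)(3/8)(2/7) = 1/14.
Weighting by the prior gives 1/8 · 1/9 = 1/72, 3/8 · 10/63 = 5/84, 1/2 · 1/14 = 1/28; summing to 55/504.
Therefore the posterior P(r = 6 | data) = (1/28) / (55/504) = 18/55.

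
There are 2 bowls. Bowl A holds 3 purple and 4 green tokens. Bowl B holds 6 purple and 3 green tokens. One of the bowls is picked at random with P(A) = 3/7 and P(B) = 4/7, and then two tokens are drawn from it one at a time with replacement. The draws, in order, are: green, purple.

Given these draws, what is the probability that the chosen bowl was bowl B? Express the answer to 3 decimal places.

The likelihood of the observed sequence under each hypothesis: P(data | bowl A) = (4/7)(3/7) = 0.2449; P(data | bowl B) = (3/9)(6/9) = 0.22222.
Weighting by the prior gives 3/7 · 0.2449 = 0.10496, 4/7 · 0.22222 = 0.12698; these sum to 0.23194.
By Bayes' rule, P(bowl B | data) = (0.12698) / (0.23194) = 0.54749.

0.547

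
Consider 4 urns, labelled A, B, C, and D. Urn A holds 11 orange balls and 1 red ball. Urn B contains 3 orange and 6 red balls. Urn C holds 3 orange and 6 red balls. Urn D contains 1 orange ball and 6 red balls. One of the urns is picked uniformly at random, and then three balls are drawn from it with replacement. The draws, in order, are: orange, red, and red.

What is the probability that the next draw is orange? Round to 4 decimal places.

The likelihood of the observed sequence under each hypothesis: P(data | urn A) = (11/12)(1/12)(1/12) = 0.0063657; P(data | urn B) = (3/9)(6/9)(6/9) = 0.14815; P(data | urn C) = (3/9)(6/9)(6/9) = 0.14815; P(data | urn D) = (1/7)(6/7)(6/7) = 0.10496.
Multiplying each by its prior: 1/4 · 0.0063657 = 0.0015914, 1/4 · 0.14815 = 0.037037, 1/4 · 0.14815 = 0.037037, 1/4 · 0.10496 = 0.026239; these sum to 0.1019.
The posterior is then P(urn A | data) = 0.015617, P(urn B | data) = 0.36345, P(urn C | data) = 0.36345, P(urn D | data) = 0.25749.
So P(orange next | data) = Σ P(orange next | H) P(H | data) = (11/12)(0.015617) + (1/3)(0.36345) + (1/3)(0.36345) + (1/7)(0.25749) = 0.2934.

0.2934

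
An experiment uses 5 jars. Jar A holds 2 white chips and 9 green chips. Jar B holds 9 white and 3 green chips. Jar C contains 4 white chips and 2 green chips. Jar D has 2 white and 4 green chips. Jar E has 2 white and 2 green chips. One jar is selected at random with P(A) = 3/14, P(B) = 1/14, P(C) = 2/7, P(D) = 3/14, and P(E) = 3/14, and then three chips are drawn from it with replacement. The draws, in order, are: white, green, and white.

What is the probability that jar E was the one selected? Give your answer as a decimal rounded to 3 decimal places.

Compute the likelihood of the observed sequence for each case: P(data | jar A) = (2/11)(9/11)(2/11) = 0.027047; P(data | jar B) = (9/12)(3/12)(9/12) = 0.14062; P(data | jar C) = (4/6)(2/6)(4/6) = 0.14815; P(data | jar D) = (2/6)(4/6)(2/6) = 0.074074; P(data | jar E) = (2/4)(2/4)(2/4) = 0.125.
Weighting by the prior gives 3/14 · 0.027047 = 0.0057959, 1/14 · 0.14062 = 0.010045, 2/7 · 0.14815 = 0.042328, 3/14 · 0.074074 = 0.015873, 3/14 · 0.125 = 0.026786; with total 0.10083.
So P(jar E | data) = (0.026786) / (0.10083) = 0.26566.

0.266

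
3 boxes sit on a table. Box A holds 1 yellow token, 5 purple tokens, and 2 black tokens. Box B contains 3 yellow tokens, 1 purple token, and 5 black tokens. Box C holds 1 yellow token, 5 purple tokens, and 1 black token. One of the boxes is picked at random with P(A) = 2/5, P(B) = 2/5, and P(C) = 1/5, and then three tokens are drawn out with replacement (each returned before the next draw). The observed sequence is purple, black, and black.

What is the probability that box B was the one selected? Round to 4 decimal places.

For each hypothesis, P(data | H) works out to: P(data | box A) = (5/8)(2/8)(2/8) = 0.039062; P(data | box B) = (1/9)(5/9)(5/9) = 0.034294; P(data | box C) = (5/7)(1/7)(1/7) = 0.014577.
The prior-weighted likelihoods are 2/5 · 0.039062 = 0.015625, 2/5 · 0.034294 = 0.013717, 1/5 · 0.014577 = 0.0029155; these sum to 0.032258.
So P(box B | data) = (0.013717) / (0.032258) = 0.42524.

0.4252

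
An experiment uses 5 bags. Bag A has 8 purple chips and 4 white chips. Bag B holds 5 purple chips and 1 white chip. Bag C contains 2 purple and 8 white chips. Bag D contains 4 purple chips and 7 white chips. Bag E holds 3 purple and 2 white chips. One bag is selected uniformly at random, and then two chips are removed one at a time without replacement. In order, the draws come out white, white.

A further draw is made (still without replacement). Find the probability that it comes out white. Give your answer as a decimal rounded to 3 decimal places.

0.583

The likelihood of the observed sequence under each hypothesis: P(data | bag A) = (4/12)(3/11) = 0.090909; P(data | bag B) = (1/6)(0/5) = 0; P(data | bag C) = (8/10)(7/9) = 0.62222; P(data | bag D) = (7/11)(6/10) = 0.38182; P(data | bag E) = (2/5)(1/4) = 0.1.
Weighting by the prior gives 1/5 · 0.090909 = 0.018182, 1/5 · 0 = 0, 1/5 · 0.62222 = 0.12444, 1/5 · 0.38182 = 0.076364, 1/5 · 0.1 = 0.02; summing to 0.23899.
Normalising, the posterior is P(bag A | data) = 0.076078, P(bag B | data) = 0, P(bag C | data) = 0.52071, P(bag D | data) = 0.31953, P(bag E | data) = 0.083686.
Averaging over the posterior, P(white next | data) = (1/5)(0.076078) + (3/4)(0.52071) + (5/9)(0.31953) + (0)(0.083686) = 0.58326.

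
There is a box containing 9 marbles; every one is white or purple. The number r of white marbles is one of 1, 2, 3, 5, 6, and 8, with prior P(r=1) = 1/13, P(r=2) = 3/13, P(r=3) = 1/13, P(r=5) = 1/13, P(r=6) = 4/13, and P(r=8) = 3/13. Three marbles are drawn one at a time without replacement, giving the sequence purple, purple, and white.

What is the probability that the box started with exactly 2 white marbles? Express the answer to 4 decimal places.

Compute the likelihood of the observed sequence for each case: P(data | r = 1) = (8/9)(7/8)(1/7) = 1/9; P(data | r = 2) = (7/9)(6/8)(2/7) = 1/6; P(data | r = 3) = (6/9)(5/8)(3/7) = 5/28; P(data | r = 5) = (4/9)(3/8)(5/7) = 5/42; P(data | r = 6) = (3/9)(2/8)(6/7) = 1/14; P(data | r = 8) = (1/9)(0/8) = 0.
Weighting by the prior gives 1/13 · 1/9 = 1/117, 3/13 · 1/6 = 1/26, 1/13 · 5/28 = 5/364, 1/13 · 5/42 = 5/546, 4/13 · 1/14 = 2/91, 3/13 · 0 = 0; these sum to 43/468.
Therefore the posterior P(r = 2 | data) = (1/26) / (43/468) = 18/43.

0.4186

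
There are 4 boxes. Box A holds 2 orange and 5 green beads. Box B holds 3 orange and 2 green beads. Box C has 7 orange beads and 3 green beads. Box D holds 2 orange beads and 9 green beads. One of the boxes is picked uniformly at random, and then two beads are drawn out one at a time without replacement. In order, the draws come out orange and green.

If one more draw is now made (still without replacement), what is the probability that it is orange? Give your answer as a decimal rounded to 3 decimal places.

For each hypothesis, P(data | H) works out to: P(data | box A) = (2/7)(5/6) = 5/21; P(data | box B) = (3/5)(2/4) = 3/10; P(data | box C) = (7/10)(3/9) = 7/30; P(data | box D) = (2/11)(9/10) = 9/55.
Weighting by the prior gives 1/4 · 5/21 = 5/84, 1/4 · 3/10 = 3/40, 1/4 · 7/30 = 7/120, 1/4 · 9/55 = 9/220; with total 18/77.
Dividing through by the total gives posterior P(box A | data) = 0.25463, P(box B | data) = 0.32083, P(box C | data) = 0.24954, P(box D | data) = 0.175.
The predictive probability is P(orange next | data) = (1/5)(0.25463) + (2/3)(0.32083) + (3/4)(0.24954) + (1/9)(0.175) = 0.47141.

0.471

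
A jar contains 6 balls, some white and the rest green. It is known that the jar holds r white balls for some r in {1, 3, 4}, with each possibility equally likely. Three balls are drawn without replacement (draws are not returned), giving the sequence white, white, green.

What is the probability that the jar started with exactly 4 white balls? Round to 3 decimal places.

The likelihood of the observed sequence under each hypothesis: P(data | r = 1) = (1/6)(0/5) = 0; P(data | r = 3) = (3/6)(2/5)(3/4) = 3/20; P(data | r = 4) = (4/6)(3/5)(2/4) = 1/5.
Multiplying each by its prior: 1/3 · 0 = 0, 1/3 · 3/20 = 1/20, 1/3 · 1/5 = 1/15; summing to 7/60.
By Bayes' rule, P(r = 4 | data) = (1/15) / (7/60) = 4/7.

0.571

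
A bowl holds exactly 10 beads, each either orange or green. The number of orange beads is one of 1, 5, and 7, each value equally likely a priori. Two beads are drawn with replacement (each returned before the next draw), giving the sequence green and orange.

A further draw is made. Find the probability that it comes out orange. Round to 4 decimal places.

0.5109

Compute the likelihood of the observed sequence for each case: P(data | r = 1) = (9/10)(1/10) = 9/100; P(data | r = 5) = (5/10)(5/10) = 1/4; P(data | r = 7) = (3/10)(7/10) = 21/100.
Multiplying each by its prior: 1/3 · 9/100 = 3/100, 1/3 · 1/4 = 1/12, 1/3 · 21/100 = 7/100; summing to 11/60.
Normalising, the posterior is P(r = 1 | data) = 9/55, P(r = 5 | data) = 5/11, P(r = 7 | data) = 21/55.
Averaging over the posterior, P(orange next | data) = (1/10)(9/55) + (1/2)(5/11) + (7/10)(21/55) = 281/550.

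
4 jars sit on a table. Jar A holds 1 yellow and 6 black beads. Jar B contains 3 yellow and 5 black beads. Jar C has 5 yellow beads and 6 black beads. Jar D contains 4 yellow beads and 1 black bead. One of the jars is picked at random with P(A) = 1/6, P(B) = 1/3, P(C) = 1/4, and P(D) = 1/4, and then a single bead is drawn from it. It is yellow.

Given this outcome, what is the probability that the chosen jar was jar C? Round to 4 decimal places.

0.2457

For each hypothesis, P(data | H) works out to: P(data | jar A) = (1/7) = 0.14286; P(data | jar B) = (3/8) = 0.375; P(data | jar C) = (5/11) = 0.45455; P(data | jar D) = (4/5) = 0.8.
Multiplying each by its prior: 1/6 · 0.14286 = 0.02381, 1/3 · 0.375 = 0.125, 1/4 · 0.45455 = 0.11364, 1/4 · 0.8 = 0.2; summing to 0.46245.
Therefore the posterior P(jar C | data) = (0.11364) / (0.46245) = 0.24573.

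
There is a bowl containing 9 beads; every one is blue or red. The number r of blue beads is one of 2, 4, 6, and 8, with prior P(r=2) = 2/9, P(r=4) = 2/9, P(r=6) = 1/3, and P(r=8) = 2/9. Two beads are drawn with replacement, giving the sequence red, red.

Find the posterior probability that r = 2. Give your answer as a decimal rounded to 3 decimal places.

The likelihood of the observed sequence under each hypothesis: P(data | r = 2) = (7/9)(7/9) = 49/81; P(data | r = 4) = (5/9)(5/9) = 25/81; P(data | r = 6) = (3/9)(3/9) = 1/9; P(data | r = 8) = (1/9)(1/9) = 1/81.
The prior-weighted likelihoods are 2/9 · 49/81 = 98/729, 2/9 · 25/81 = 50/729, 1/3 · 1/9 = 1/27, 2/9 · 1/81 = 2/729; these sum to 59/243.
By Bayes' rule, P(r = 2 | data) = (98/729) / (59/243) = 98/177.

0.554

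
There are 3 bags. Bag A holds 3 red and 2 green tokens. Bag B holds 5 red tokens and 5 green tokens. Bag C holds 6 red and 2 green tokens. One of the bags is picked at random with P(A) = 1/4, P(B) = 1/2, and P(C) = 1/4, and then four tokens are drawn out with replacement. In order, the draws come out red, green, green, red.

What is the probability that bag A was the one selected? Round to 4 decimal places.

For each hypothesis, P(data | H) works out to: P(data | bag A) = (3/5)(2/5)(2/5)(3/5) = 0.0576; P(data | bag B) = (5/10)(5/10)(5/10)(5/10) = 0.0625; P(data | bag C) = (6/8)(2/8)(2/8)(6/8) = 0.035156.
Multiplying each by its prior: 1/4 · 0.0576 = 0.0144, 1/2 · 0.0625 = 0.03125, 1/4 · 0.035156 = 0.0087891; with total 0.054439.
Therefore the posterior P(bag A | data) = (0.0144) / (0.054439) = 0.26452.

0.2645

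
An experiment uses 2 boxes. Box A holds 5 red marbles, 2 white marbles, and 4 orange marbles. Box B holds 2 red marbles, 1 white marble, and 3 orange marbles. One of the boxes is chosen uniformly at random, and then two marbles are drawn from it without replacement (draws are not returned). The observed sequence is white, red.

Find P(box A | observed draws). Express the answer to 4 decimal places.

0.5769

Compute the likelihood of the observed sequence for each case: P(data | box A) = (2/11)(5/10) = 1/11; P(data | box B) = (1/6)(2/5) = 1/15.
The prior-weighted likelihoods are 1/2 · 1/11 = 1/22, 1/2 · 1/15 = 1/30; these sum to 13/165.
So P(box A | data) = (1/22) / (13/165) = 15/26.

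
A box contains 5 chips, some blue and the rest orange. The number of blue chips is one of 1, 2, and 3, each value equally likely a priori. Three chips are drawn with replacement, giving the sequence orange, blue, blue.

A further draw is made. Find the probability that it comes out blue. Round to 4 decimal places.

The likelihood of the observed sequence under each hypothesis: P(data | r = 1) = (4/5)(1/5)(1/5) = 4/125; P(data | r = 2) = (3/5)(2/5)(2/5) = 12/125; P(data | r = 3) = (2/5)(3/5)(3/5) = 18/125.
The prior-weighted likelihoods are 1/3 · 4/125 = 4/375, 1/3 · 12/125 = 4/125, 1/3 · 18/125 = 6/125; summing to 34/375.
The posterior is then P(r = 1 | data) = 2/17, P(r = 2 | data) = 6/17, P(r = 3 | data) = 9/17.
The predictive probability is P(blue next | data) = (1/5)(2/17) + (2/5)(6/17) + (3/5)(9/17) = 41/85.

0.4824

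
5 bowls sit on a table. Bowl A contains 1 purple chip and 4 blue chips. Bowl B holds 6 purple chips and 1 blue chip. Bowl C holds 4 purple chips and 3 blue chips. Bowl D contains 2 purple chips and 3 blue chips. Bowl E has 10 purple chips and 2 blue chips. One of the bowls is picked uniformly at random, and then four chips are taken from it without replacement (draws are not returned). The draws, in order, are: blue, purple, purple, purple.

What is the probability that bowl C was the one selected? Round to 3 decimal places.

Compute the likelihood of the observed sequence for each case: P(data | bowl A) = (4/5)(1/4)(0/3) = 0; P(data | bowl B) = (1/7)(6/6)(5/5)(4/4) = 0.14286; P(data | bowl C) = (3/7)(4/6)(3/5)(2/4) = 0.085714; P(data | bowl D) = (3/5)(2/4)(1/3)(0/2) = 0; P(data | bowl E) = (2/12)(10/11)(9/10)(8/9) = 0.12121.
Weighting by the prior gives 1/5 · 0 = 0, 1/5 · 0.14286 = 0.028571, 1/5 · 0.085714 = 0.017143, 1/5 · 0 = 0, 1/5 · 0.12121 = 0.024242; with total 0.069957.
Therefore the posterior P(bowl C | data) = (0.017143) / (0.069957) = 0.24505.

0.245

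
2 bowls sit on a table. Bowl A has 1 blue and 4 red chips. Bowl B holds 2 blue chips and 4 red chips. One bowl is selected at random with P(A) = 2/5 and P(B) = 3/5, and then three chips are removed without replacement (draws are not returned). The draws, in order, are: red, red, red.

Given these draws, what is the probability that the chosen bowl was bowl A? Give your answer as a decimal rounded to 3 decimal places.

0.571

The likelihood of the observed sequence under each hypothesis: P(data | bowl A) = (4/5)(3/4)(2/3) = 2/5; P(data | bowl B) = (4/6)(3/5)(2/4) = 1/5.
Multiplying each by its prior: 2/5 · 2/5 = 4/25, 3/5 · 1/5 = 3/25; summing to 7/25.
By Bayes' rule, P(bowl A | data) = (4/25) / (7/25) = 4/7.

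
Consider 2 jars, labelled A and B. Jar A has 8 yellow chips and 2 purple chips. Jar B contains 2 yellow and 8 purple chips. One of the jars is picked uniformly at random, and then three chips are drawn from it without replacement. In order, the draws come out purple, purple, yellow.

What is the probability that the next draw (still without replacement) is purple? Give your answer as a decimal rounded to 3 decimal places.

For each hypothesis, P(data | H) works out to: P(data | jar A) = (2/10)(1/9)(8/8) = 1/45; P(data | jar B) = (8/10)(7/9)(2/8) = 7/45.
Weighting by the prior gives 1/2 · 1/45 = 1/90, 1/2 · 7/45 = 7/90; with total 4/45.
Normalising, the posterior is P(jar A | data) = 1/8, P(jar B | data) = 7/8.
Averaging over the posterior, P(purple next | data) = (0)(1/8) + (6/7)(7/8) = 3/4.

0.750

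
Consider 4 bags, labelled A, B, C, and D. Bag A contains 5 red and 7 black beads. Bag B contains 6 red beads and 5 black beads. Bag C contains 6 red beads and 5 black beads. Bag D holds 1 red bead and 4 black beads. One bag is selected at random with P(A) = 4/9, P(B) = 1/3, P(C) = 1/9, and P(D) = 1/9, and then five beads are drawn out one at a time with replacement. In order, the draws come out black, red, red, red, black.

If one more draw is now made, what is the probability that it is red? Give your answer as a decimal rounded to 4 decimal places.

0.4847

The likelihood of the observed sequence under each hypothesis: P(data | bag A) = (7/12)(5/12)(5/12)(5/12)(7/12) = 0.024615; P(data | bag B) = (5/11)(6/11)(6/11)(6/11)(5/11) = 0.03353; P(data | bag C) = (5/11)(6/11)(6/11)(6/11)(5/11) = 0.03353; P(data | bag D) = (4/5)(1/5)(1/5)(1/5)(4/5) = 0.00512.
Multiplying each by its prior: 4/9 · 0.024615 = 0.01094, 1/3 · 0.03353 = 0.011177, 1/9 · 0.03353 = 0.0037255, 1/9 · 0.00512 = 0.00056889; with total 0.026411.
Normalising, the posterior is P(bag A | data) = 0.41422, P(bag B | data) = 0.42318, P(bag C | data) = 0.14106, P(bag D | data) = 0.02154.
The predictive probability is P(red next | data) = (5/12)(0.41422) + (6/11)(0.42318) + (6/11)(0.14106) + (1/5)(0.02154) = 0.48467.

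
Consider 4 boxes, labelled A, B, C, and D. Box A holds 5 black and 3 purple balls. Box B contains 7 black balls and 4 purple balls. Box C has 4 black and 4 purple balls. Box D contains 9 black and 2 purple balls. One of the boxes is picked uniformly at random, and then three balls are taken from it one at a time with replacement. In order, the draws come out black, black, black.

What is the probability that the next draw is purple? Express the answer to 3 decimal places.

For each hypothesis, P(data | H) works out to: P(data | box A) = (5/8)(5/8)(5/8) = 0.24414; P(data | box B) = (7/11)(7/11)(7/11) = 0.2577; P(data | box C) = (4/8)(4/8)(4/8) = 0.125; P(data | box D) = (9/11)(9/11)(9/11) = 0.54771.
The prior-weighted likelihoods are 1/4 · 0.24414 = 0.061035, 1/4 · 0.2577 = 0.064425, 1/4 · 0.125 = 0.03125, 1/4 · 0.54771 = 0.13693; these sum to 0.29364.
The posterior is then P(box A | data) = 0.20786, P(box B | data) = 0.2194, P(box C | data) = 0.10642, P(box D | data) = 0.46631.
Averaging over the posterior, P(purple next | data) = (3/8)(0.20786) + (4/11)(0.2194) + (1/2)(0.10642) + (2/11)(0.46631) = 0.29573.

0.296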